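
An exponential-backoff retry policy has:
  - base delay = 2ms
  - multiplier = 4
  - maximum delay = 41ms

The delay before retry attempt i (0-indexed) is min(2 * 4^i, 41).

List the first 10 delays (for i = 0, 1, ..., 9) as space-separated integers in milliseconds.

Answer: 2 8 32 41 41 41 41 41 41 41

Derivation:
Computing each delay:
  i=0: min(2*4^0, 41) = 2
  i=1: min(2*4^1, 41) = 8
  i=2: min(2*4^2, 41) = 32
  i=3: min(2*4^3, 41) = 41
  i=4: min(2*4^4, 41) = 41
  i=5: min(2*4^5, 41) = 41
  i=6: min(2*4^6, 41) = 41
  i=7: min(2*4^7, 41) = 41
  i=8: min(2*4^8, 41) = 41
  i=9: min(2*4^9, 41) = 41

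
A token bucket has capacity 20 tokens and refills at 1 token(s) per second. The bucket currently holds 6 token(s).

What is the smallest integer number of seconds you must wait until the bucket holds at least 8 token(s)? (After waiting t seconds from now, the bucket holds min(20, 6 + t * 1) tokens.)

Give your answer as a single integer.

Need 6 + t * 1 >= 8, so t >= 2/1.
Smallest integer t = ceil(2/1) = 2.

Answer: 2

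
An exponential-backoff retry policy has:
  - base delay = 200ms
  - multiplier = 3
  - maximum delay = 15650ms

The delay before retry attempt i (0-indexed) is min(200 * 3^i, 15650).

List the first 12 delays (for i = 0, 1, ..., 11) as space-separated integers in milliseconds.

Computing each delay:
  i=0: min(200*3^0, 15650) = 200
  i=1: min(200*3^1, 15650) = 600
  i=2: min(200*3^2, 15650) = 1800
  i=3: min(200*3^3, 15650) = 5400
  i=4: min(200*3^4, 15650) = 15650
  i=5: min(200*3^5, 15650) = 15650
  i=6: min(200*3^6, 15650) = 15650
  i=7: min(200*3^7, 15650) = 15650
  i=8: min(200*3^8, 15650) = 15650
  i=9: min(200*3^9, 15650) = 15650
  i=10: min(200*3^10, 15650) = 15650
  i=11: min(200*3^11, 15650) = 15650

Answer: 200 600 1800 5400 15650 15650 15650 15650 15650 15650 15650 15650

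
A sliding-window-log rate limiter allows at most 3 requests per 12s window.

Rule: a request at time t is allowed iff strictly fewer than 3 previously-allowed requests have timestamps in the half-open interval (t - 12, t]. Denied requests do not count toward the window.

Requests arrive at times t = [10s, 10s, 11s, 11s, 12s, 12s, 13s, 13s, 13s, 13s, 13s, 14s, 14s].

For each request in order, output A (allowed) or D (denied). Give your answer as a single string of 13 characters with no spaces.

Tracking allowed requests in the window:
  req#1 t=10s: ALLOW
  req#2 t=10s: ALLOW
  req#3 t=11s: ALLOW
  req#4 t=11s: DENY
  req#5 t=12s: DENY
  req#6 t=12s: DENY
  req#7 t=13s: DENY
  req#8 t=13s: DENY
  req#9 t=13s: DENY
  req#10 t=13s: DENY
  req#11 t=13s: DENY
  req#12 t=14s: DENY
  req#13 t=14s: DENY

Answer: AAADDDDDDDDDD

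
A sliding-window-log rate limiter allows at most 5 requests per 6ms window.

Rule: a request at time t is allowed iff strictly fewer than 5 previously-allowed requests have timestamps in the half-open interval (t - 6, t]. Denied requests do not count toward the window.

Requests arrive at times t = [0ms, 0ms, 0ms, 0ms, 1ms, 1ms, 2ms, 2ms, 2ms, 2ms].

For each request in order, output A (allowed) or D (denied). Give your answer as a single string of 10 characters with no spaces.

Tracking allowed requests in the window:
  req#1 t=0ms: ALLOW
  req#2 t=0ms: ALLOW
  req#3 t=0ms: ALLOW
  req#4 t=0ms: ALLOW
  req#5 t=1ms: ALLOW
  req#6 t=1ms: DENY
  req#7 t=2ms: DENY
  req#8 t=2ms: DENY
  req#9 t=2ms: DENY
  req#10 t=2ms: DENY

Answer: AAAAADDDDD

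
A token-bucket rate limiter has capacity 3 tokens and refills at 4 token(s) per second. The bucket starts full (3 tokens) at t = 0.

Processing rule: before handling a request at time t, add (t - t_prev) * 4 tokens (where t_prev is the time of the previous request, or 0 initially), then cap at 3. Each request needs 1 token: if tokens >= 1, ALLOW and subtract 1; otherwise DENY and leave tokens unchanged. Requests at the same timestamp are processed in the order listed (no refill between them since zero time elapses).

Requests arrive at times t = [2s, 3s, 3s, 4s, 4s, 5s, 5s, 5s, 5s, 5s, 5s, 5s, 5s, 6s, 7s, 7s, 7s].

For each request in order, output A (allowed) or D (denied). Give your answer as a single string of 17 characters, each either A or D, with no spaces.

Simulating step by step:
  req#1 t=2s: ALLOW
  req#2 t=3s: ALLOW
  req#3 t=3s: ALLOW
  req#4 t=4s: ALLOW
  req#5 t=4s: ALLOW
  req#6 t=5s: ALLOW
  req#7 t=5s: ALLOW
  req#8 t=5s: ALLOW
  req#9 t=5s: DENY
  req#10 t=5s: DENY
  req#11 t=5s: DENY
  req#12 t=5s: DENY
  req#13 t=5s: DENY
  req#14 t=6s: ALLOW
  req#15 t=7s: ALLOW
  req#16 t=7s: ALLOW
  req#17 t=7s: ALLOW

Answer: AAAAAAAADDDDDAAAA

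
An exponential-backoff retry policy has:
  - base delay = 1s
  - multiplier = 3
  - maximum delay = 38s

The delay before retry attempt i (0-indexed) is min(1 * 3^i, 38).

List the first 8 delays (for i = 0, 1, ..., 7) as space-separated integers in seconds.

Answer: 1 3 9 27 38 38 38 38

Derivation:
Computing each delay:
  i=0: min(1*3^0, 38) = 1
  i=1: min(1*3^1, 38) = 3
  i=2: min(1*3^2, 38) = 9
  i=3: min(1*3^3, 38) = 27
  i=4: min(1*3^4, 38) = 38
  i=5: min(1*3^5, 38) = 38
  i=6: min(1*3^6, 38) = 38
  i=7: min(1*3^7, 38) = 38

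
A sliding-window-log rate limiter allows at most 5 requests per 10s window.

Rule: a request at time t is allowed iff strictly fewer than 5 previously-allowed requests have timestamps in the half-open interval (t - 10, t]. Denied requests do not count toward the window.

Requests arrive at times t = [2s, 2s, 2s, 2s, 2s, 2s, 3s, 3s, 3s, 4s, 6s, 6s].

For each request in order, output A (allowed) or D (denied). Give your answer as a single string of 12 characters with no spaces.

Tracking allowed requests in the window:
  req#1 t=2s: ALLOW
  req#2 t=2s: ALLOW
  req#3 t=2s: ALLOW
  req#4 t=2s: ALLOW
  req#5 t=2s: ALLOW
  req#6 t=2s: DENY
  req#7 t=3s: DENY
  req#8 t=3s: DENY
  req#9 t=3s: DENY
  req#10 t=4s: DENY
  req#11 t=6s: DENY
  req#12 t=6s: DENY

Answer: AAAAADDDDDDD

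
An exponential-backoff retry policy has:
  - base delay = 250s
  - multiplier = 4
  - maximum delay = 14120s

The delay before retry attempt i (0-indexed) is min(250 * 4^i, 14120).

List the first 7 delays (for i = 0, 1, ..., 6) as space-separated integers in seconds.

Computing each delay:
  i=0: min(250*4^0, 14120) = 250
  i=1: min(250*4^1, 14120) = 1000
  i=2: min(250*4^2, 14120) = 4000
  i=3: min(250*4^3, 14120) = 14120
  i=4: min(250*4^4, 14120) = 14120
  i=5: min(250*4^5, 14120) = 14120
  i=6: min(250*4^6, 14120) = 14120

Answer: 250 1000 4000 14120 14120 14120 14120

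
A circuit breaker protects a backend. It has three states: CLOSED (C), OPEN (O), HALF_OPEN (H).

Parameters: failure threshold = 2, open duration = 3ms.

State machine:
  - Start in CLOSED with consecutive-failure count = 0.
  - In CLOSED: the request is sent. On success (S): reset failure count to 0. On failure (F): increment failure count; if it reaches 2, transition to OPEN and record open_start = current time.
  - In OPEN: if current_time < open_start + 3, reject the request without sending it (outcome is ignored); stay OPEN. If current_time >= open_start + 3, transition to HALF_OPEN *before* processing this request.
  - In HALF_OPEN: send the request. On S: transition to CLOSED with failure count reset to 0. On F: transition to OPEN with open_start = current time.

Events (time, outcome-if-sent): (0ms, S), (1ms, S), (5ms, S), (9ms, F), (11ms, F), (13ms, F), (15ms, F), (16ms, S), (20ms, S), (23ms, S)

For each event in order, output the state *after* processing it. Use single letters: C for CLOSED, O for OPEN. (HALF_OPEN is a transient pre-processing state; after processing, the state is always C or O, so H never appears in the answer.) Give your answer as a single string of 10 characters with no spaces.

State after each event:
  event#1 t=0ms outcome=S: state=CLOSED
  event#2 t=1ms outcome=S: state=CLOSED
  event#3 t=5ms outcome=S: state=CLOSED
  event#4 t=9ms outcome=F: state=CLOSED
  event#5 t=11ms outcome=F: state=OPEN
  event#6 t=13ms outcome=F: state=OPEN
  event#7 t=15ms outcome=F: state=OPEN
  event#8 t=16ms outcome=S: state=OPEN
  event#9 t=20ms outcome=S: state=CLOSED
  event#10 t=23ms outcome=S: state=CLOSED

Answer: CCCCOOOOCC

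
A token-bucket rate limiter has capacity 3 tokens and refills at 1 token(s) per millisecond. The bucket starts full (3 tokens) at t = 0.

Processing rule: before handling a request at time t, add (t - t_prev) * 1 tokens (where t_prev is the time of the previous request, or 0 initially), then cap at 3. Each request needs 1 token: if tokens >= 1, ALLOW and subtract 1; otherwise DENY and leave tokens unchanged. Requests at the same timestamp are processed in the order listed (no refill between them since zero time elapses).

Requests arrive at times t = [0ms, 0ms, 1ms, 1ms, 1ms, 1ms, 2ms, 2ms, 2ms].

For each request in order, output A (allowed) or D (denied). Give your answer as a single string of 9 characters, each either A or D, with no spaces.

Simulating step by step:
  req#1 t=0ms: ALLOW
  req#2 t=0ms: ALLOW
  req#3 t=1ms: ALLOW
  req#4 t=1ms: ALLOW
  req#5 t=1ms: DENY
  req#6 t=1ms: DENY
  req#7 t=2ms: ALLOW
  req#8 t=2ms: DENY
  req#9 t=2ms: DENY

Answer: AAAADDADD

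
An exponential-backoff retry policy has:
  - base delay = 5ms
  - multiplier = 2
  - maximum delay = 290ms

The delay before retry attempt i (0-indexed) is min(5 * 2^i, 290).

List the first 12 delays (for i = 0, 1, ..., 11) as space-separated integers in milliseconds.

Answer: 5 10 20 40 80 160 290 290 290 290 290 290

Derivation:
Computing each delay:
  i=0: min(5*2^0, 290) = 5
  i=1: min(5*2^1, 290) = 10
  i=2: min(5*2^2, 290) = 20
  i=3: min(5*2^3, 290) = 40
  i=4: min(5*2^4, 290) = 80
  i=5: min(5*2^5, 290) = 160
  i=6: min(5*2^6, 290) = 290
  i=7: min(5*2^7, 290) = 290
  i=8: min(5*2^8, 290) = 290
  i=9: min(5*2^9, 290) = 290
  i=10: min(5*2^10, 290) = 290
  i=11: min(5*2^11, 290) = 290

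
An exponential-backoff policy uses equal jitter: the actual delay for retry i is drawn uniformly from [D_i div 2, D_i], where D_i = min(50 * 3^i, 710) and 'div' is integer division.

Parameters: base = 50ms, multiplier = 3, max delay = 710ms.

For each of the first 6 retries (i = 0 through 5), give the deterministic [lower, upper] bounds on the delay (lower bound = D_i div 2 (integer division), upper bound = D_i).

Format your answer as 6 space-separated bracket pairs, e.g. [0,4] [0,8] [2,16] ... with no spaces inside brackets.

Answer: [25,50] [75,150] [225,450] [355,710] [355,710] [355,710]

Derivation:
Computing bounds per retry:
  i=0: D_i=min(50*3^0,710)=50, bounds=[25,50]
  i=1: D_i=min(50*3^1,710)=150, bounds=[75,150]
  i=2: D_i=min(50*3^2,710)=450, bounds=[225,450]
  i=3: D_i=min(50*3^3,710)=710, bounds=[355,710]
  i=4: D_i=min(50*3^4,710)=710, bounds=[355,710]
  i=5: D_i=min(50*3^5,710)=710, bounds=[355,710]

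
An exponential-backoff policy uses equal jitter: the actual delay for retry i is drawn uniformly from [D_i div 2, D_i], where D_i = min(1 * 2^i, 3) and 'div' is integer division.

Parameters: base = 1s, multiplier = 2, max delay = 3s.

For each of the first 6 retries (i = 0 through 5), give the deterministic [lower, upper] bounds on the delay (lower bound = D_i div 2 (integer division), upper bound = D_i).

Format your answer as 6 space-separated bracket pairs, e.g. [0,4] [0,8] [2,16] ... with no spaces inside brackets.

Computing bounds per retry:
  i=0: D_i=min(1*2^0,3)=1, bounds=[0,1]
  i=1: D_i=min(1*2^1,3)=2, bounds=[1,2]
  i=2: D_i=min(1*2^2,3)=3, bounds=[1,3]
  i=3: D_i=min(1*2^3,3)=3, bounds=[1,3]
  i=4: D_i=min(1*2^4,3)=3, bounds=[1,3]
  i=5: D_i=min(1*2^5,3)=3, bounds=[1,3]

Answer: [0,1] [1,2] [1,3] [1,3] [1,3] [1,3]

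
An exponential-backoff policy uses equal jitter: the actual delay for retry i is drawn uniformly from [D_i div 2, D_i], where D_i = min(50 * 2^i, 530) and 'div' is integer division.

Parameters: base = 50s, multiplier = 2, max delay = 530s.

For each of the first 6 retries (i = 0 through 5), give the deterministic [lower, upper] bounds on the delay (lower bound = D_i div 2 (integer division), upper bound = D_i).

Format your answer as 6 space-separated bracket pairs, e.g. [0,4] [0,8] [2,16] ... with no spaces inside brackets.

Computing bounds per retry:
  i=0: D_i=min(50*2^0,530)=50, bounds=[25,50]
  i=1: D_i=min(50*2^1,530)=100, bounds=[50,100]
  i=2: D_i=min(50*2^2,530)=200, bounds=[100,200]
  i=3: D_i=min(50*2^3,530)=400, bounds=[200,400]
  i=4: D_i=min(50*2^4,530)=530, bounds=[265,530]
  i=5: D_i=min(50*2^5,530)=530, bounds=[265,530]

Answer: [25,50] [50,100] [100,200] [200,400] [265,530] [265,530]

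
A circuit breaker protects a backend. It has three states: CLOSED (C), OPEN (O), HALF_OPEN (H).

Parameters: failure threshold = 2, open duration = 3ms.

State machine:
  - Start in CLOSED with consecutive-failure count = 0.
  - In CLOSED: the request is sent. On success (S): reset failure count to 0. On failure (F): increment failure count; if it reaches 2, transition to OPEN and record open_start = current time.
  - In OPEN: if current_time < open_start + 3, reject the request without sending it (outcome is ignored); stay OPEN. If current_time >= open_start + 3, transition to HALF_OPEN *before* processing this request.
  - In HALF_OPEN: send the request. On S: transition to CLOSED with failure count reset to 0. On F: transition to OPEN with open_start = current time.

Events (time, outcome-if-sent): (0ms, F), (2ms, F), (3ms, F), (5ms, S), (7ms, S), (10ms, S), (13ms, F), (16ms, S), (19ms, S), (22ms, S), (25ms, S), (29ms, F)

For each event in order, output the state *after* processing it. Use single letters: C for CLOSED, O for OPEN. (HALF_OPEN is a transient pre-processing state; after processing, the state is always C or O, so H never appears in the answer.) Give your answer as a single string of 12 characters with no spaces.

State after each event:
  event#1 t=0ms outcome=F: state=CLOSED
  event#2 t=2ms outcome=F: state=OPEN
  event#3 t=3ms outcome=F: state=OPEN
  event#4 t=5ms outcome=S: state=CLOSED
  event#5 t=7ms outcome=S: state=CLOSED
  event#6 t=10ms outcome=S: state=CLOSED
  event#7 t=13ms outcome=F: state=CLOSED
  event#8 t=16ms outcome=S: state=CLOSED
  event#9 t=19ms outcome=S: state=CLOSED
  event#10 t=22ms outcome=S: state=CLOSED
  event#11 t=25ms outcome=S: state=CLOSED
  event#12 t=29ms outcome=F: state=CLOSED

Answer: COOCCCCCCCCC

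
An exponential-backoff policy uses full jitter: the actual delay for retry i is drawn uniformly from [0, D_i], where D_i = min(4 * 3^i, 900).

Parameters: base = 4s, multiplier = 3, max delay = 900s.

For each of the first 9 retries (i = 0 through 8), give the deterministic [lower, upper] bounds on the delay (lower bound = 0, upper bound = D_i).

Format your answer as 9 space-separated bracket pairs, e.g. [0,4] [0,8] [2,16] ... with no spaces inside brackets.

Computing bounds per retry:
  i=0: D_i=min(4*3^0,900)=4, bounds=[0,4]
  i=1: D_i=min(4*3^1,900)=12, bounds=[0,12]
  i=2: D_i=min(4*3^2,900)=36, bounds=[0,36]
  i=3: D_i=min(4*3^3,900)=108, bounds=[0,108]
  i=4: D_i=min(4*3^4,900)=324, bounds=[0,324]
  i=5: D_i=min(4*3^5,900)=900, bounds=[0,900]
  i=6: D_i=min(4*3^6,900)=900, bounds=[0,900]
  i=7: D_i=min(4*3^7,900)=900, bounds=[0,900]
  i=8: D_i=min(4*3^8,900)=900, bounds=[0,900]

Answer: [0,4] [0,12] [0,36] [0,108] [0,324] [0,900] [0,900] [0,900] [0,900]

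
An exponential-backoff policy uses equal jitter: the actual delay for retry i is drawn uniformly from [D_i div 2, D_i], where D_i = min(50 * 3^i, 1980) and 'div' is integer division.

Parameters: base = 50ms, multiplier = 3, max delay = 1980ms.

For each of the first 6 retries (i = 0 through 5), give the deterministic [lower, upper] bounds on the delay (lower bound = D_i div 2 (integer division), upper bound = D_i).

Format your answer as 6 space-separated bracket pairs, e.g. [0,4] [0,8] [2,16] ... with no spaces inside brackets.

Computing bounds per retry:
  i=0: D_i=min(50*3^0,1980)=50, bounds=[25,50]
  i=1: D_i=min(50*3^1,1980)=150, bounds=[75,150]
  i=2: D_i=min(50*3^2,1980)=450, bounds=[225,450]
  i=3: D_i=min(50*3^3,1980)=1350, bounds=[675,1350]
  i=4: D_i=min(50*3^4,1980)=1980, bounds=[990,1980]
  i=5: D_i=min(50*3^5,1980)=1980, bounds=[990,1980]

Answer: [25,50] [75,150] [225,450] [675,1350] [990,1980] [990,1980]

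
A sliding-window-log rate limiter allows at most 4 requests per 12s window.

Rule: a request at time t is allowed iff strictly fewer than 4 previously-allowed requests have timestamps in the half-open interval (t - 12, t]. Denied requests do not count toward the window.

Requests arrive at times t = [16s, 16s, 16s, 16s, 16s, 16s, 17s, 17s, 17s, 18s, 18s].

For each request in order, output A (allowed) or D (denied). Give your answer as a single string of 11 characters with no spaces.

Tracking allowed requests in the window:
  req#1 t=16s: ALLOW
  req#2 t=16s: ALLOW
  req#3 t=16s: ALLOW
  req#4 t=16s: ALLOW
  req#5 t=16s: DENY
  req#6 t=16s: DENY
  req#7 t=17s: DENY
  req#8 t=17s: DENY
  req#9 t=17s: DENY
  req#10 t=18s: DENY
  req#11 t=18s: DENY

Answer: AAAADDDDDDD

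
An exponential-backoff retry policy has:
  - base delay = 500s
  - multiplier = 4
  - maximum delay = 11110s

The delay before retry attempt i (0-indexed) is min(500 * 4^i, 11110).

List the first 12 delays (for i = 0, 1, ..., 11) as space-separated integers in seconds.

Answer: 500 2000 8000 11110 11110 11110 11110 11110 11110 11110 11110 11110

Derivation:
Computing each delay:
  i=0: min(500*4^0, 11110) = 500
  i=1: min(500*4^1, 11110) = 2000
  i=2: min(500*4^2, 11110) = 8000
  i=3: min(500*4^3, 11110) = 11110
  i=4: min(500*4^4, 11110) = 11110
  i=5: min(500*4^5, 11110) = 11110
  i=6: min(500*4^6, 11110) = 11110
  i=7: min(500*4^7, 11110) = 11110
  i=8: min(500*4^8, 11110) = 11110
  i=9: min(500*4^9, 11110) = 11110
  i=10: min(500*4^10, 11110) = 11110
  i=11: min(500*4^11, 11110) = 11110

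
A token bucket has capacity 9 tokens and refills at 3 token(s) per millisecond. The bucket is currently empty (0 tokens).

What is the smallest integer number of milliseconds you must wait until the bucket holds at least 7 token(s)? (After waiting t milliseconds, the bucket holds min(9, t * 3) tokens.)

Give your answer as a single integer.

Answer: 3

Derivation:
Need t * 3 >= 7, so t >= 7/3.
Smallest integer t = ceil(7/3) = 3.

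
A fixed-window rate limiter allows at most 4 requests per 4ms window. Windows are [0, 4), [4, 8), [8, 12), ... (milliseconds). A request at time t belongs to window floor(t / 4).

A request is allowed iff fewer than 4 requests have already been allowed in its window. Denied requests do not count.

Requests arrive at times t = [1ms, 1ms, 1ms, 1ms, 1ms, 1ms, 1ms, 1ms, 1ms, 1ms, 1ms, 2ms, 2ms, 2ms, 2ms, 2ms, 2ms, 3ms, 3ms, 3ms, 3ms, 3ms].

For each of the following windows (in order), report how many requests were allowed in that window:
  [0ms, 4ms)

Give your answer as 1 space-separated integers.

Answer: 4

Derivation:
Processing requests:
  req#1 t=1ms (window 0): ALLOW
  req#2 t=1ms (window 0): ALLOW
  req#3 t=1ms (window 0): ALLOW
  req#4 t=1ms (window 0): ALLOW
  req#5 t=1ms (window 0): DENY
  req#6 t=1ms (window 0): DENY
  req#7 t=1ms (window 0): DENY
  req#8 t=1ms (window 0): DENY
  req#9 t=1ms (window 0): DENY
  req#10 t=1ms (window 0): DENY
  req#11 t=1ms (window 0): DENY
  req#12 t=2ms (window 0): DENY
  req#13 t=2ms (window 0): DENY
  req#14 t=2ms (window 0): DENY
  req#15 t=2ms (window 0): DENY
  req#16 t=2ms (window 0): DENY
  req#17 t=2ms (window 0): DENY
  req#18 t=3ms (window 0): DENY
  req#19 t=3ms (window 0): DENY
  req#20 t=3ms (window 0): DENY
  req#21 t=3ms (window 0): DENY
  req#22 t=3ms (window 0): DENY

Allowed counts by window: 4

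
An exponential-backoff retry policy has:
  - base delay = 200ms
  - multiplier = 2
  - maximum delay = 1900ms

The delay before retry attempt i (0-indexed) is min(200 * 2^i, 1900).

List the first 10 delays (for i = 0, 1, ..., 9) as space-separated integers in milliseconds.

Answer: 200 400 800 1600 1900 1900 1900 1900 1900 1900

Derivation:
Computing each delay:
  i=0: min(200*2^0, 1900) = 200
  i=1: min(200*2^1, 1900) = 400
  i=2: min(200*2^2, 1900) = 800
  i=3: min(200*2^3, 1900) = 1600
  i=4: min(200*2^4, 1900) = 1900
  i=5: min(200*2^5, 1900) = 1900
  i=6: min(200*2^6, 1900) = 1900
  i=7: min(200*2^7, 1900) = 1900
  i=8: min(200*2^8, 1900) = 1900
  i=9: min(200*2^9, 1900) = 1900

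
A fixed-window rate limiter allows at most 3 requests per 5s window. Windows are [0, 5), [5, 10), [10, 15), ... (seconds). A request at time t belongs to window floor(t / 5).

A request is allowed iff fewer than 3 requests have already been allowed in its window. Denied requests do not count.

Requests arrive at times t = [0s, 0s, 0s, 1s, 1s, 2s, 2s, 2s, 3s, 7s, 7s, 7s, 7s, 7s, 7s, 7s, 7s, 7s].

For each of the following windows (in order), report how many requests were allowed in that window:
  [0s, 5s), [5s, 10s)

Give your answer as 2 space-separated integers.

Processing requests:
  req#1 t=0s (window 0): ALLOW
  req#2 t=0s (window 0): ALLOW
  req#3 t=0s (window 0): ALLOW
  req#4 t=1s (window 0): DENY
  req#5 t=1s (window 0): DENY
  req#6 t=2s (window 0): DENY
  req#7 t=2s (window 0): DENY
  req#8 t=2s (window 0): DENY
  req#9 t=3s (window 0): DENY
  req#10 t=7s (window 1): ALLOW
  req#11 t=7s (window 1): ALLOW
  req#12 t=7s (window 1): ALLOW
  req#13 t=7s (window 1): DENY
  req#14 t=7s (window 1): DENY
  req#15 t=7s (window 1): DENY
  req#16 t=7s (window 1): DENY
  req#17 t=7s (window 1): DENY
  req#18 t=7s (window 1): DENY

Allowed counts by window: 3 3

Answer: 3 3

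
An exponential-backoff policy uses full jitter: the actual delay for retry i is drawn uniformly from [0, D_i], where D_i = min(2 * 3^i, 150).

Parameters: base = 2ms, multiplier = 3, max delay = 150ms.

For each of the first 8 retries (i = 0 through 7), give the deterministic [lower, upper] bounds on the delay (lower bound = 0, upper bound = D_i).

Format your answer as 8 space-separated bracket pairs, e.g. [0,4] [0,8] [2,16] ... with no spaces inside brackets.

Answer: [0,2] [0,6] [0,18] [0,54] [0,150] [0,150] [0,150] [0,150]

Derivation:
Computing bounds per retry:
  i=0: D_i=min(2*3^0,150)=2, bounds=[0,2]
  i=1: D_i=min(2*3^1,150)=6, bounds=[0,6]
  i=2: D_i=min(2*3^2,150)=18, bounds=[0,18]
  i=3: D_i=min(2*3^3,150)=54, bounds=[0,54]
  i=4: D_i=min(2*3^4,150)=150, bounds=[0,150]
  i=5: D_i=min(2*3^5,150)=150, bounds=[0,150]
  i=6: D_i=min(2*3^6,150)=150, bounds=[0,150]
  i=7: D_i=min(2*3^7,150)=150, bounds=[0,150]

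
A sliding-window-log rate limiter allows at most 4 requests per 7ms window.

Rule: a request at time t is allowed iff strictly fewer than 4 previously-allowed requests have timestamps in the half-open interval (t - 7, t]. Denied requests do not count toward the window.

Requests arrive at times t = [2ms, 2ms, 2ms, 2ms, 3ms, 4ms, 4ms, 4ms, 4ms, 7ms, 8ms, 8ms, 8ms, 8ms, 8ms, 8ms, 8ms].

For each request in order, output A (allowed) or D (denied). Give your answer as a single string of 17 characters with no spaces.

Tracking allowed requests in the window:
  req#1 t=2ms: ALLOW
  req#2 t=2ms: ALLOW
  req#3 t=2ms: ALLOW
  req#4 t=2ms: ALLOW
  req#5 t=3ms: DENY
  req#6 t=4ms: DENY
  req#7 t=4ms: DENY
  req#8 t=4ms: DENY
  req#9 t=4ms: DENY
  req#10 t=7ms: DENY
  req#11 t=8ms: DENY
  req#12 t=8ms: DENY
  req#13 t=8ms: DENY
  req#14 t=8ms: DENY
  req#15 t=8ms: DENY
  req#16 t=8ms: DENY
  req#17 t=8ms: DENY

Answer: AAAADDDDDDDDDDDDD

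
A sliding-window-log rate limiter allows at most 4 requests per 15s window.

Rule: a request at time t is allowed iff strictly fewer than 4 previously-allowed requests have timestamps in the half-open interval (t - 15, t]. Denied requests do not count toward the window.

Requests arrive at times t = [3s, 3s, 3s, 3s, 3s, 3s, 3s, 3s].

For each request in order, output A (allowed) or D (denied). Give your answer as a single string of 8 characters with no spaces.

Tracking allowed requests in the window:
  req#1 t=3s: ALLOW
  req#2 t=3s: ALLOW
  req#3 t=3s: ALLOW
  req#4 t=3s: ALLOW
  req#5 t=3s: DENY
  req#6 t=3s: DENY
  req#7 t=3s: DENY
  req#8 t=3s: DENY

Answer: AAAADDDD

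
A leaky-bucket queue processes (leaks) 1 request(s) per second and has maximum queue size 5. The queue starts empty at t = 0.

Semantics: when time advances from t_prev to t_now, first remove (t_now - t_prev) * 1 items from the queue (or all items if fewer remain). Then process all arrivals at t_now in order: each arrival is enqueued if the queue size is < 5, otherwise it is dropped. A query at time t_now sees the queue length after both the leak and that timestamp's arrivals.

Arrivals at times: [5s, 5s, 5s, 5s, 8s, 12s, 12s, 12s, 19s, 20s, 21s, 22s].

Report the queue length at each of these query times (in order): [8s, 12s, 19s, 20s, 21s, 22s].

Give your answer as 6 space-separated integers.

Answer: 2 3 1 1 1 1

Derivation:
Queue lengths at query times:
  query t=8s: backlog = 2
  query t=12s: backlog = 3
  query t=19s: backlog = 1
  query t=20s: backlog = 1
  query t=21s: backlog = 1
  query t=22s: backlog = 1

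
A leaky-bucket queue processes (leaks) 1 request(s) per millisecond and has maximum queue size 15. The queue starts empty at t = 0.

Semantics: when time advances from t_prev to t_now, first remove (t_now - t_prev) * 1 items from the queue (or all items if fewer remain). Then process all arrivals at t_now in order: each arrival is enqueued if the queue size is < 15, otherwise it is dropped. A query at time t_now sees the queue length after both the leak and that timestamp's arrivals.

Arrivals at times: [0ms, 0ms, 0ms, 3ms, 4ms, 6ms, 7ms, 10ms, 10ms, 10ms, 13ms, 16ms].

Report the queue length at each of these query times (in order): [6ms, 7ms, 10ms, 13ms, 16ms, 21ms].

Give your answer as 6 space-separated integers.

Queue lengths at query times:
  query t=6ms: backlog = 1
  query t=7ms: backlog = 1
  query t=10ms: backlog = 3
  query t=13ms: backlog = 1
  query t=16ms: backlog = 1
  query t=21ms: backlog = 0

Answer: 1 1 3 1 1 0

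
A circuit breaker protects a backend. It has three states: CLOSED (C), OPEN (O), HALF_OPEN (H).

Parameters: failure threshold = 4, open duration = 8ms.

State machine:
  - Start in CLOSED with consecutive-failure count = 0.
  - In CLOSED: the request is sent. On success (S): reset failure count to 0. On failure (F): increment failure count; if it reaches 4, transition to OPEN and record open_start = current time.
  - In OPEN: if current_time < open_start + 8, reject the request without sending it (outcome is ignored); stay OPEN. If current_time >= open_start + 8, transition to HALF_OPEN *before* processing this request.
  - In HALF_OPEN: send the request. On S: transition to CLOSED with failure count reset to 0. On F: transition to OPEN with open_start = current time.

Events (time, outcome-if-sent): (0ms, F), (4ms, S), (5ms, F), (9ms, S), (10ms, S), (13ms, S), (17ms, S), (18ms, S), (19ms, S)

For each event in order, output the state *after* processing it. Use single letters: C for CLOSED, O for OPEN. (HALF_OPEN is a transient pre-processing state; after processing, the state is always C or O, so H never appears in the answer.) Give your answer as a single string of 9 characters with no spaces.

Answer: CCCCCCCCC

Derivation:
State after each event:
  event#1 t=0ms outcome=F: state=CLOSED
  event#2 t=4ms outcome=S: state=CLOSED
  event#3 t=5ms outcome=F: state=CLOSED
  event#4 t=9ms outcome=S: state=CLOSED
  event#5 t=10ms outcome=S: state=CLOSED
  event#6 t=13ms outcome=S: state=CLOSED
  event#7 t=17ms outcome=S: state=CLOSED
  event#8 t=18ms outcome=S: state=CLOSED
  event#9 t=19ms outcome=S: state=CLOSED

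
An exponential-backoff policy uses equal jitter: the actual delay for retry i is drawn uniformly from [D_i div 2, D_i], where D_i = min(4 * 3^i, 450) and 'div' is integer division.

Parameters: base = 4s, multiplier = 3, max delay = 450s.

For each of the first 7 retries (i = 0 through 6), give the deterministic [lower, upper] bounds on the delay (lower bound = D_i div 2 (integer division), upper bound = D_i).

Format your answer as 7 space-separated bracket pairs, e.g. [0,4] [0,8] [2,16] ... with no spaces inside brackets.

Answer: [2,4] [6,12] [18,36] [54,108] [162,324] [225,450] [225,450]

Derivation:
Computing bounds per retry:
  i=0: D_i=min(4*3^0,450)=4, bounds=[2,4]
  i=1: D_i=min(4*3^1,450)=12, bounds=[6,12]
  i=2: D_i=min(4*3^2,450)=36, bounds=[18,36]
  i=3: D_i=min(4*3^3,450)=108, bounds=[54,108]
  i=4: D_i=min(4*3^4,450)=324, bounds=[162,324]
  i=5: D_i=min(4*3^5,450)=450, bounds=[225,450]
  i=6: D_i=min(4*3^6,450)=450, bounds=[225,450]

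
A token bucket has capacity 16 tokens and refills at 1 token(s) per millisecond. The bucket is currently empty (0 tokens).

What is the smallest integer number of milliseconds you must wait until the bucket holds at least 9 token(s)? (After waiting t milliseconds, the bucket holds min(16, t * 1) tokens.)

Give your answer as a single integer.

Answer: 9

Derivation:
Need t * 1 >= 9, so t >= 9/1.
Smallest integer t = ceil(9/1) = 9.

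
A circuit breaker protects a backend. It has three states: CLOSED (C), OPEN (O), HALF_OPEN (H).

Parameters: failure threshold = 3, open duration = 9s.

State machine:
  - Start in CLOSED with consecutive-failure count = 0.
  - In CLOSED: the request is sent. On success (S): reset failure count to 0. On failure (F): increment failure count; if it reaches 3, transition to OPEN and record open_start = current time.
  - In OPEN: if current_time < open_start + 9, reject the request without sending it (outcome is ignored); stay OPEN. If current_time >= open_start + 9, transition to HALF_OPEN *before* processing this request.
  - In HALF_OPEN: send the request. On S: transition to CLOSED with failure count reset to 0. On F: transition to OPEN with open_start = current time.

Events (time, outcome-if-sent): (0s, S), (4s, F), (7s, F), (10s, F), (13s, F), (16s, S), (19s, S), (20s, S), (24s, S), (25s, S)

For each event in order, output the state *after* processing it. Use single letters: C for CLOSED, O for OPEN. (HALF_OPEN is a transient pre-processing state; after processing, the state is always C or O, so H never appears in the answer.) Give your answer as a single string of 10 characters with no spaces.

Answer: CCCOOOCCCC

Derivation:
State after each event:
  event#1 t=0s outcome=S: state=CLOSED
  event#2 t=4s outcome=F: state=CLOSED
  event#3 t=7s outcome=F: state=CLOSED
  event#4 t=10s outcome=F: state=OPEN
  event#5 t=13s outcome=F: state=OPEN
  event#6 t=16s outcome=S: state=OPEN
  event#7 t=19s outcome=S: state=CLOSED
  event#8 t=20s outcome=S: state=CLOSED
  event#9 t=24s outcome=S: state=CLOSED
  event#10 t=25s outcome=S: state=CLOSED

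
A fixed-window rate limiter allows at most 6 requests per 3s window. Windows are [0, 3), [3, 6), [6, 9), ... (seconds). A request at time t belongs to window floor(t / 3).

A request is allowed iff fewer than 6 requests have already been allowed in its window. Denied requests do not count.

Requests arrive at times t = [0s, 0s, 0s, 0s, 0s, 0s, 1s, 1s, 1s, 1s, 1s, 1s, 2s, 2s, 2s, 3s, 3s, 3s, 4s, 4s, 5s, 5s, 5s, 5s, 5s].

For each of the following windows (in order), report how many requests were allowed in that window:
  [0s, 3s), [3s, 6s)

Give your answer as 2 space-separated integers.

Processing requests:
  req#1 t=0s (window 0): ALLOW
  req#2 t=0s (window 0): ALLOW
  req#3 t=0s (window 0): ALLOW
  req#4 t=0s (window 0): ALLOW
  req#5 t=0s (window 0): ALLOW
  req#6 t=0s (window 0): ALLOW
  req#7 t=1s (window 0): DENY
  req#8 t=1s (window 0): DENY
  req#9 t=1s (window 0): DENY
  req#10 t=1s (window 0): DENY
  req#11 t=1s (window 0): DENY
  req#12 t=1s (window 0): DENY
  req#13 t=2s (window 0): DENY
  req#14 t=2s (window 0): DENY
  req#15 t=2s (window 0): DENY
  req#16 t=3s (window 1): ALLOW
  req#17 t=3s (window 1): ALLOW
  req#18 t=3s (window 1): ALLOW
  req#19 t=4s (window 1): ALLOW
  req#20 t=4s (window 1): ALLOW
  req#21 t=5s (window 1): ALLOW
  req#22 t=5s (window 1): DENY
  req#23 t=5s (window 1): DENY
  req#24 t=5s (window 1): DENY
  req#25 t=5s (window 1): DENY

Allowed counts by window: 6 6

Answer: 6 6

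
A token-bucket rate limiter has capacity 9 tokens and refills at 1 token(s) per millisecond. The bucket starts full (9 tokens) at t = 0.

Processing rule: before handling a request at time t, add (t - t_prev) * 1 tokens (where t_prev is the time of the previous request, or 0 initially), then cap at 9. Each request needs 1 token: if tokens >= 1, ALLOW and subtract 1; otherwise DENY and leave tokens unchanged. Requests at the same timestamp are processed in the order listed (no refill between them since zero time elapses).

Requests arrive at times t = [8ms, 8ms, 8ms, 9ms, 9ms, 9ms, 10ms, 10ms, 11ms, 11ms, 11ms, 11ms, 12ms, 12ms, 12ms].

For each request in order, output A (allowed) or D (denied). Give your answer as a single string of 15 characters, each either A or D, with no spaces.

Simulating step by step:
  req#1 t=8ms: ALLOW
  req#2 t=8ms: ALLOW
  req#3 t=8ms: ALLOW
  req#4 t=9ms: ALLOW
  req#5 t=9ms: ALLOW
  req#6 t=9ms: ALLOW
  req#7 t=10ms: ALLOW
  req#8 t=10ms: ALLOW
  req#9 t=11ms: ALLOW
  req#10 t=11ms: ALLOW
  req#11 t=11ms: ALLOW
  req#12 t=11ms: ALLOW
  req#13 t=12ms: ALLOW
  req#14 t=12ms: DENY
  req#15 t=12ms: DENY

Answer: AAAAAAAAAAAAADD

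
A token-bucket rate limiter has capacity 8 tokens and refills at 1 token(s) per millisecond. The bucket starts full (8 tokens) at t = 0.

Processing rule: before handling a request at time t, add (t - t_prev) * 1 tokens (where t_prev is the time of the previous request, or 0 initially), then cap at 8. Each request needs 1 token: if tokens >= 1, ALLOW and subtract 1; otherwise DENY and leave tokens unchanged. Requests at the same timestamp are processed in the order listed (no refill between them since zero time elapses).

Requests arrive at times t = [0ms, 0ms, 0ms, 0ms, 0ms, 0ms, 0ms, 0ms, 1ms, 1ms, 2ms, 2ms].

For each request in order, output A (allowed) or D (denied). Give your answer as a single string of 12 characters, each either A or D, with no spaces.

Answer: AAAAAAAAADAD

Derivation:
Simulating step by step:
  req#1 t=0ms: ALLOW
  req#2 t=0ms: ALLOW
  req#3 t=0ms: ALLOW
  req#4 t=0ms: ALLOW
  req#5 t=0ms: ALLOW
  req#6 t=0ms: ALLOW
  req#7 t=0ms: ALLOW
  req#8 t=0ms: ALLOW
  req#9 t=1ms: ALLOW
  req#10 t=1ms: DENY
  req#11 t=2ms: ALLOW
  req#12 t=2ms: DENY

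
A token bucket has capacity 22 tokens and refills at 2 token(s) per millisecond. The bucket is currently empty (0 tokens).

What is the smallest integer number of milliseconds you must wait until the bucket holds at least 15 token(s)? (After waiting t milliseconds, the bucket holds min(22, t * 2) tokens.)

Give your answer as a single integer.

Answer: 8

Derivation:
Need t * 2 >= 15, so t >= 15/2.
Smallest integer t = ceil(15/2) = 8.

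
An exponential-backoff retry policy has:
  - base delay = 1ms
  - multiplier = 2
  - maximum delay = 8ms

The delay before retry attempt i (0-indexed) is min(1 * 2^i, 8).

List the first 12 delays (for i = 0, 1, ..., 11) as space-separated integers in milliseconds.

Computing each delay:
  i=0: min(1*2^0, 8) = 1
  i=1: min(1*2^1, 8) = 2
  i=2: min(1*2^2, 8) = 4
  i=3: min(1*2^3, 8) = 8
  i=4: min(1*2^4, 8) = 8
  i=5: min(1*2^5, 8) = 8
  i=6: min(1*2^6, 8) = 8
  i=7: min(1*2^7, 8) = 8
  i=8: min(1*2^8, 8) = 8
  i=9: min(1*2^9, 8) = 8
  i=10: min(1*2^10, 8) = 8
  i=11: min(1*2^11, 8) = 8

Answer: 1 2 4 8 8 8 8 8 8 8 8 8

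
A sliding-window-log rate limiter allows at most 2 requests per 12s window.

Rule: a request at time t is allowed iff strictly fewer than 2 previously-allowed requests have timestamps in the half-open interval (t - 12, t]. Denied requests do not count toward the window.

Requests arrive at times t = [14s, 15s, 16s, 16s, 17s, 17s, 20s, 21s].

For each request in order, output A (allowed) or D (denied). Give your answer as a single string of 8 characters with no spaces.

Answer: AADDDDDD

Derivation:
Tracking allowed requests in the window:
  req#1 t=14s: ALLOW
  req#2 t=15s: ALLOW
  req#3 t=16s: DENY
  req#4 t=16s: DENY
  req#5 t=17s: DENY
  req#6 t=17s: DENY
  req#7 t=20s: DENY
  req#8 t=21s: DENY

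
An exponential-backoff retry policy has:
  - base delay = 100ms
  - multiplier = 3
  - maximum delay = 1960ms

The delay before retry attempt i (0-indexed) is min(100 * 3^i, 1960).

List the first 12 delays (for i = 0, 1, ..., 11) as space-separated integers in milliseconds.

Answer: 100 300 900 1960 1960 1960 1960 1960 1960 1960 1960 1960

Derivation:
Computing each delay:
  i=0: min(100*3^0, 1960) = 100
  i=1: min(100*3^1, 1960) = 300
  i=2: min(100*3^2, 1960) = 900
  i=3: min(100*3^3, 1960) = 1960
  i=4: min(100*3^4, 1960) = 1960
  i=5: min(100*3^5, 1960) = 1960
  i=6: min(100*3^6, 1960) = 1960
  i=7: min(100*3^7, 1960) = 1960
  i=8: min(100*3^8, 1960) = 1960
  i=9: min(100*3^9, 1960) = 1960
  i=10: min(100*3^10, 1960) = 1960
  i=11: min(100*3^11, 1960) = 1960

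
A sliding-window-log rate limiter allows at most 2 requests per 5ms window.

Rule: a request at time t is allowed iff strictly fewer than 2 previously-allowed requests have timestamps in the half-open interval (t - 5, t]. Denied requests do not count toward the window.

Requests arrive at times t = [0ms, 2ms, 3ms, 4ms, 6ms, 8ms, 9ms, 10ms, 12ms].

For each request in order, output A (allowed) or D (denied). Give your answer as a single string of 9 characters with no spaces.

Answer: AADDAADDA

Derivation:
Tracking allowed requests in the window:
  req#1 t=0ms: ALLOW
  req#2 t=2ms: ALLOW
  req#3 t=3ms: DENY
  req#4 t=4ms: DENY
  req#5 t=6ms: ALLOW
  req#6 t=8ms: ALLOW
  req#7 t=9ms: DENY
  req#8 t=10ms: DENY
  req#9 t=12ms: ALLOW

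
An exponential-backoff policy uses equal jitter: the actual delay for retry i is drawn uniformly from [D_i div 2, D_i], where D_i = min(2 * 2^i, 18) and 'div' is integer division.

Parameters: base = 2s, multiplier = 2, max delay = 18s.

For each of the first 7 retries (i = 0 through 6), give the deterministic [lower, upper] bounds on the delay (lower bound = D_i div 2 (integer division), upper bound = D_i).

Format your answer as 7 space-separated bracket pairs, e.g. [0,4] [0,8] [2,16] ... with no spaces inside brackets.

Computing bounds per retry:
  i=0: D_i=min(2*2^0,18)=2, bounds=[1,2]
  i=1: D_i=min(2*2^1,18)=4, bounds=[2,4]
  i=2: D_i=min(2*2^2,18)=8, bounds=[4,8]
  i=3: D_i=min(2*2^3,18)=16, bounds=[8,16]
  i=4: D_i=min(2*2^4,18)=18, bounds=[9,18]
  i=5: D_i=min(2*2^5,18)=18, bounds=[9,18]
  i=6: D_i=min(2*2^6,18)=18, bounds=[9,18]

Answer: [1,2] [2,4] [4,8] [8,16] [9,18] [9,18] [9,18]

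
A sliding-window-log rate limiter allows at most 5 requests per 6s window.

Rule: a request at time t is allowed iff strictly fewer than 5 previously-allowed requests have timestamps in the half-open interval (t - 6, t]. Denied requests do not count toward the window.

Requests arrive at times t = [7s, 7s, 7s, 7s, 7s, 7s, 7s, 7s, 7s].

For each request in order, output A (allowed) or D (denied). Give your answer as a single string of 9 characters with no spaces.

Tracking allowed requests in the window:
  req#1 t=7s: ALLOW
  req#2 t=7s: ALLOW
  req#3 t=7s: ALLOW
  req#4 t=7s: ALLOW
  req#5 t=7s: ALLOW
  req#6 t=7s: DENY
  req#7 t=7s: DENY
  req#8 t=7s: DENY
  req#9 t=7s: DENY

Answer: AAAAADDDD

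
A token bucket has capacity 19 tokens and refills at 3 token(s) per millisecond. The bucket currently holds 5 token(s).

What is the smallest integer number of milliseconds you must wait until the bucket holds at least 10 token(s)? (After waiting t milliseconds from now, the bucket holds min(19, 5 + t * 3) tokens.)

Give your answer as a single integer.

Answer: 2

Derivation:
Need 5 + t * 3 >= 10, so t >= 5/3.
Smallest integer t = ceil(5/3) = 2.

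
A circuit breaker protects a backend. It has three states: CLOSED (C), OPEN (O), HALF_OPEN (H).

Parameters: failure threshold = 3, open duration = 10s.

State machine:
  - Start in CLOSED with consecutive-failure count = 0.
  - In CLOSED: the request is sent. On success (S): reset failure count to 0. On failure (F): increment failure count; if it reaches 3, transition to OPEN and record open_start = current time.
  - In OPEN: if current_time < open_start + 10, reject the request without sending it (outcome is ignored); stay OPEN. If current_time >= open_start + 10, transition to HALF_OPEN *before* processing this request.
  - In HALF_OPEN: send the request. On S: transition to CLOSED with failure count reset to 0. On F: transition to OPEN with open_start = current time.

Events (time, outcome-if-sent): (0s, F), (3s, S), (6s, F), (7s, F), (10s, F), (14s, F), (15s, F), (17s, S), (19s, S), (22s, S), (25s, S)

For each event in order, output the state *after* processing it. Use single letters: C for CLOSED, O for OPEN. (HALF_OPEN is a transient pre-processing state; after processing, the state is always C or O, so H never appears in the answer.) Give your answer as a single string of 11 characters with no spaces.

Answer: CCCCOOOOOCC

Derivation:
State after each event:
  event#1 t=0s outcome=F: state=CLOSED
  event#2 t=3s outcome=S: state=CLOSED
  event#3 t=6s outcome=F: state=CLOSED
  event#4 t=7s outcome=F: state=CLOSED
  event#5 t=10s outcome=F: state=OPEN
  event#6 t=14s outcome=F: state=OPEN
  event#7 t=15s outcome=F: state=OPEN
  event#8 t=17s outcome=S: state=OPEN
  event#9 t=19s outcome=S: state=OPEN
  event#10 t=22s outcome=S: state=CLOSED
  event#11 t=25s outcome=S: state=CLOSED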